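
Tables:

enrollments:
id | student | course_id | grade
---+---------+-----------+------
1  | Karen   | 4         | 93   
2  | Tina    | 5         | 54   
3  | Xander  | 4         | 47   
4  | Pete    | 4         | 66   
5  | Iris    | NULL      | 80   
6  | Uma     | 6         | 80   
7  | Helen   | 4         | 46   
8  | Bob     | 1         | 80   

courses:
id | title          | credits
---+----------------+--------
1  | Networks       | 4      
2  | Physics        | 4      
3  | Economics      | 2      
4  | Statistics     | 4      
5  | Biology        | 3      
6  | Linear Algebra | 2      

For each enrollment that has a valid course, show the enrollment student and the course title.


INNER JOIN keeps only enrollments rows whose course_id matches an id in courses. Walk through each enrollment:
  - enrollment 1 (Karen): course_id=4 -> matches Statistics
  - enrollment 2 (Tina): course_id=5 -> matches Biology
  - enrollment 3 (Xander): course_id=4 -> matches Statistics
  - enrollment 4 (Pete): course_id=4 -> matches Statistics
  - enrollment 5 (Iris): course_id=NULL, no match -> dropped
  - enrollment 6 (Uma): course_id=6 -> matches Linear Algebra
  - enrollment 7 (Helen): course_id=4 -> matches Statistics
  - enrollment 8 (Bob): course_id=1 -> matches Networks
So 1 of 8 rows is dropped.

SQL:
SELECT a.student, b.title AS course
FROM enrollments a
INNER JOIN courses b ON a.course_id = b.id

Result:
student | course        
--------+---------------
Karen   | Statistics    
Tina    | Biology       
Xander  | Statistics    
Pete    | Statistics    
Uma     | Linear Algebra
Helen   | Statistics    
Bob     | Networks      


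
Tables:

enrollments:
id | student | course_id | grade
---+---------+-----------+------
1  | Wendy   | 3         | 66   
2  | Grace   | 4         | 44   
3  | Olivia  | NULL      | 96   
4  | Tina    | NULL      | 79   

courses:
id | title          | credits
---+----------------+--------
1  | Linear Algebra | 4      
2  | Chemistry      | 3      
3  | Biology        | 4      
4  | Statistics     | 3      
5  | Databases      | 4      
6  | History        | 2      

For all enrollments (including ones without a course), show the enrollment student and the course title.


LEFT JOIN keeps every row from enrollments (the left table); where course_id has no match in courses, the course columns become NULL. Walk through each enrollment:
  - enrollment 1 (Wendy): course_id=3 -> matches Biology
  - enrollment 2 (Grace): course_id=4 -> matches Statistics
  - enrollment 3 (Olivia): course_id=NULL, no match -> kept with NULL
  - enrollment 4 (Tina): course_id=NULL, no match -> kept with NULL
All 4 rows appear; 2 have NULL course.

SQL:
SELECT a.student, b.title AS course
FROM enrollments a
LEFT JOIN courses b ON a.course_id = b.id

Result:
student | course    
--------+-----------
Wendy   | Biology   
Grace   | Statistics
Olivia  | NULL      
Tina    | NULL      


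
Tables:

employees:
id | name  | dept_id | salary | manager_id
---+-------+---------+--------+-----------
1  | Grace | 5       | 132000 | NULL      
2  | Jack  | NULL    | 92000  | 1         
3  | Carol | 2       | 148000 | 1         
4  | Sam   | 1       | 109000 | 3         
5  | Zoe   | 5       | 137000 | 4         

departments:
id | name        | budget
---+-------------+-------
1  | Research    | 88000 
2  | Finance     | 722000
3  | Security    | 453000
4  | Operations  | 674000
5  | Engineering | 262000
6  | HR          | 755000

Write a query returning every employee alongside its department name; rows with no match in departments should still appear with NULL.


LEFT JOIN keeps every row from employees (the left table); where dept_id has no match in departments, the department columns become NULL. Walk through each employee:
  - employee 1 (Grace): dept_id=5 -> matches Engineering
  - employee 2 (Jack): dept_id=NULL, no match -> kept with NULL
  - employee 3 (Carol): dept_id=2 -> matches Finance
  - employee 4 (Sam): dept_id=1 -> matches Research
  - employee 5 (Zoe): dept_id=5 -> matches Engineering
All 5 rows appear; 1 has NULL department.

SQL:
SELECT a.name, b.name AS department
FROM employees a
LEFT JOIN departments b ON a.dept_id = b.id

Result:
name  | department 
------+------------
Grace | Engineering
Jack  | NULL       
Carol | Finance    
Sam   | Research   
Zoe   | Engineering


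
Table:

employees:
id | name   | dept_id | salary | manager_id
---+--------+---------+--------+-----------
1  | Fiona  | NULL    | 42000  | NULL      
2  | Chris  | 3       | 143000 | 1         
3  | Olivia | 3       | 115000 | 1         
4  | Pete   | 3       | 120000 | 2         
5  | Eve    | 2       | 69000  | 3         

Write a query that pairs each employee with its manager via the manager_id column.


This is a self-join: employees is joined to a second copy of itself, matching each row's manager_id to another row's id. Use LEFT JOIN so rows with manager_id=NULL are kept.
  - employee 1 (Fiona): manager_id=NULL -> NULL
  - employee 2 (Chris): manager_id=1 -> Fiona
  - employee 3 (Olivia): manager_id=1 -> Fiona
  - employee 4 (Pete): manager_id=2 -> Chris
  - employee 5 (Eve): manager_id=3 -> Olivia

SQL:
SELECT a.name AS item, b.name AS manager
FROM employees a
LEFT JOIN employees b ON a.manager_id = b.id

Result:
item   | manager
-------+--------
Fiona  | NULL   
Chris  | Fiona  
Olivia | Fiona  
Pete   | Chris  
Eve    | Olivia 


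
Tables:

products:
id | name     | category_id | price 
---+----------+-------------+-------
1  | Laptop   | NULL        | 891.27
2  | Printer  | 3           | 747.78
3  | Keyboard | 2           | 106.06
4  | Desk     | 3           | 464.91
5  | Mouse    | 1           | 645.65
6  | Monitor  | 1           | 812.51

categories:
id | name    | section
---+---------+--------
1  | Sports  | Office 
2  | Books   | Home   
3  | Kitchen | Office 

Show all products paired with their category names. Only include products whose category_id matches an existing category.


INNER JOIN keeps only products rows whose category_id matches an id in categories. Walk through each product:
  - product 1 (Laptop): category_id=NULL, no match -> dropped
  - product 2 (Printer): category_id=3 -> matches Kitchen
  - product 3 (Keyboard): category_id=2 -> matches Books
  - product 4 (Desk): category_id=3 -> matches Kitchen
  - product 5 (Mouse): category_id=1 -> matches Sports
  - product 6 (Monitor): category_id=1 -> matches Sports
So 1 of 6 rows is dropped.

SQL:
SELECT a.name, b.name AS category
FROM products a
INNER JOIN categories b ON a.category_id = b.id

Result:
name     | category
---------+---------
Printer  | Kitchen 
Keyboard | Books   
Desk     | Kitchen 
Mouse    | Sports  
Monitor  | Sports  


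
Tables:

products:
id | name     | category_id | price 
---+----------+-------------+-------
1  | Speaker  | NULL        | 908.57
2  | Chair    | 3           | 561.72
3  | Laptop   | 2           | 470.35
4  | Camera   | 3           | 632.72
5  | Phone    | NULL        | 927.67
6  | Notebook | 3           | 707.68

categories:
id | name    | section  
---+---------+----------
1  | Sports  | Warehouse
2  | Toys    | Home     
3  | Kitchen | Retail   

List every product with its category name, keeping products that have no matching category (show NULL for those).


LEFT JOIN keeps every row from products (the left table); where category_id has no match in categories, the category columns become NULL. Walk through each product:
  - product 1 (Speaker): category_id=NULL, no match -> kept with NULL
  - product 2 (Chair): category_id=3 -> matches Kitchen
  - product 3 (Laptop): category_id=2 -> matches Toys
  - product 4 (Camera): category_id=3 -> matches Kitchen
  - product 5 (Phone): category_id=NULL, no match -> kept with NULL
  - product 6 (Notebook): category_id=3 -> matches Kitchen
All 6 rows appear; 2 have NULL category.

SQL:
SELECT a.name, b.name AS category
FROM products a
LEFT JOIN categories b ON a.category_id = b.id

Result:
name     | category
---------+---------
Speaker  | NULL    
Chair    | Kitchen 
Laptop   | Toys    
Camera   | Kitchen 
Phone    | NULL    
Notebook | Kitchen 


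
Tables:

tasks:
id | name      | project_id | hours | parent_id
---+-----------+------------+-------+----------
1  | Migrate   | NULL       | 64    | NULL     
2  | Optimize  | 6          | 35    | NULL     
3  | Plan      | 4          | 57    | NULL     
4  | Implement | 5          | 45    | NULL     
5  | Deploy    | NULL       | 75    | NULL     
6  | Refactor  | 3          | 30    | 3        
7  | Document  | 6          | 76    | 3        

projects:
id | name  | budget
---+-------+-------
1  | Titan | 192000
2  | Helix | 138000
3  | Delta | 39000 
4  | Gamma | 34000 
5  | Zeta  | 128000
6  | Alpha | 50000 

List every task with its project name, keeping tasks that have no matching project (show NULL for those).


LEFT JOIN keeps every row from tasks (the left table); where project_id has no match in projects, the project columns become NULL. Walk through each task:
  - task 1 (Migrate): project_id=NULL, no match -> kept with NULL
  - task 2 (Optimize): project_id=6 -> matches Alpha
  - task 3 (Plan): project_id=4 -> matches Gamma
  - task 4 (Implement): project_id=5 -> matches Zeta
  - task 5 (Deploy): project_id=NULL, no match -> kept with NULL
  - task 6 (Refactor): project_id=3 -> matches Delta
  - task 7 (Document): project_id=6 -> matches Alpha
All 7 rows appear; 2 have NULL project.

SQL:
SELECT a.name, b.name AS project
FROM tasks a
LEFT JOIN projects b ON a.project_id = b.id

Result:
name      | project
----------+--------
Migrate   | NULL   
Optimize  | Alpha  
Plan      | Gamma  
Implement | Zeta   
Deploy    | NULL   
Refactor  | Delta  
Document  | Alpha  


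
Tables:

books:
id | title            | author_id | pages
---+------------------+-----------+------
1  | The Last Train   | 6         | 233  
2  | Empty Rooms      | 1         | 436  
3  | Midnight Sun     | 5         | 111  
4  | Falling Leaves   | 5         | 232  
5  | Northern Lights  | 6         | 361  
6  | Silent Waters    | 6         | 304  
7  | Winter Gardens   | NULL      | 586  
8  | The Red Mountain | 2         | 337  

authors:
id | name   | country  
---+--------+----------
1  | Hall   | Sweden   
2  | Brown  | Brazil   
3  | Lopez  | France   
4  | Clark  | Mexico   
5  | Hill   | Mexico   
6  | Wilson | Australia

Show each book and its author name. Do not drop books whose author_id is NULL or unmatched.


LEFT JOIN keeps every row from books (the left table); where author_id has no match in authors, the author columns become NULL. Walk through each book:
  - book 1 (The Last Train): author_id=6 -> matches Wilson
  - book 2 (Empty Rooms): author_id=1 -> matches Hall
  - book 3 (Midnight Sun): author_id=5 -> matches Hill
  - book 4 (Falling Leaves): author_id=5 -> matches Hill
  - book 5 (Northern Lights): author_id=6 -> matches Wilson
  - book 6 (Silent Waters): author_id=6 -> matches Wilson
  - book 7 (Winter Gardens): author_id=NULL, no match -> kept with NULL
  - book 8 (The Red Mountain): author_id=2 -> matches Brown
All 8 rows appear; 1 has NULL author.

SQL:
SELECT a.title, b.name AS author
FROM books a
LEFT JOIN authors b ON a.author_id = b.id

Result:
title            | author
-----------------+-------
The Last Train   | Wilson
Empty Rooms      | Hall  
Midnight Sun     | Hill  
Falling Leaves   | Hill  
Northern Lights  | Wilson
Silent Waters    | Wilson
Winter Gardens   | NULL  
The Red Mountain | Brown 


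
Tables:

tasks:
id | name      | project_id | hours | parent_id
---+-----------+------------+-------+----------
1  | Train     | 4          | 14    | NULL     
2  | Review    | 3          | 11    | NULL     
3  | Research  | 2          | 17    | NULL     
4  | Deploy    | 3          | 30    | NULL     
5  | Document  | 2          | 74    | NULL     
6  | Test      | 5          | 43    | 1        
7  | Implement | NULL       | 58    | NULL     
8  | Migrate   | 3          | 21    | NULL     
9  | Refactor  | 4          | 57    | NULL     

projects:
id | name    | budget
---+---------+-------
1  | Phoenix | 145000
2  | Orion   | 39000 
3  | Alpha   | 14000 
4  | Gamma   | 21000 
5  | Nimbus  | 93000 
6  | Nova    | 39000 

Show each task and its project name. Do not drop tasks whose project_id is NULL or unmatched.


LEFT JOIN keeps every row from tasks (the left table); where project_id has no match in projects, the project columns become NULL. Walk through each task:
  - task 1 (Train): project_id=4 -> matches Gamma
  - task 2 (Review): project_id=3 -> matches Alpha
  - task 3 (Research): project_id=2 -> matches Orion
  - task 4 (Deploy): project_id=3 -> matches Alpha
  - task 5 (Document): project_id=2 -> matches Orion
  - task 6 (Test): project_id=5 -> matches Nimbus
  - task 7 (Implement): project_id=NULL, no match -> kept with NULL
  - task 8 (Migrate): project_id=3 -> matches Alpha
  - task 9 (Refactor): project_id=4 -> matches Gamma
All 9 rows appear; 1 has NULL project.

SQL:
SELECT a.name, b.name AS project
FROM tasks a
LEFT JOIN projects b ON a.project_id = b.id

Result:
name      | project
----------+--------
Train     | Gamma  
Review    | Alpha  
Research  | Orion  
Deploy    | Alpha  
Document  | Orion  
Test      | Nimbus 
Implement | NULL   
Migrate   | Alpha  
Refactor  | Gamma  


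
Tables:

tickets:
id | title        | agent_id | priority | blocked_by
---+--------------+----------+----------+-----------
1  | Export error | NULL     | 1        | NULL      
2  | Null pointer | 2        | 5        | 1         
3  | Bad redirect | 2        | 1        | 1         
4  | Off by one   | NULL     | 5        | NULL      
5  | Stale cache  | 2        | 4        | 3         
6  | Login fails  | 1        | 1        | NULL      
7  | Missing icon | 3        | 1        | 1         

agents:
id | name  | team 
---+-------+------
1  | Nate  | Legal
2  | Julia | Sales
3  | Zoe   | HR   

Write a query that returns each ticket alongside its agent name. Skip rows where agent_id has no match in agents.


INNER JOIN keeps only tickets rows whose agent_id matches an id in agents. Walk through each ticket:
  - ticket 1 (Export error): agent_id=NULL, no match -> dropped
  - ticket 2 (Null pointer): agent_id=2 -> matches Julia
  - ticket 3 (Bad redirect): agent_id=2 -> matches Julia
  - ticket 4 (Off by one): agent_id=NULL, no match -> dropped
  - ticket 5 (Stale cache): agent_id=2 -> matches Julia
  - ticket 6 (Login fails): agent_id=1 -> matches Nate
  - ticket 7 (Missing icon): agent_id=3 -> matches Zoe
So 2 of 7 rows are dropped.

SQL:
SELECT a.title, b.name AS agent
FROM tickets a
INNER JOIN agents b ON a.agent_id = b.id

Result:
title        | agent
-------------+------
Null pointer | Julia
Bad redirect | Julia
Stale cache  | Julia
Login fails  | Nate 
Missing icon | Zoe  


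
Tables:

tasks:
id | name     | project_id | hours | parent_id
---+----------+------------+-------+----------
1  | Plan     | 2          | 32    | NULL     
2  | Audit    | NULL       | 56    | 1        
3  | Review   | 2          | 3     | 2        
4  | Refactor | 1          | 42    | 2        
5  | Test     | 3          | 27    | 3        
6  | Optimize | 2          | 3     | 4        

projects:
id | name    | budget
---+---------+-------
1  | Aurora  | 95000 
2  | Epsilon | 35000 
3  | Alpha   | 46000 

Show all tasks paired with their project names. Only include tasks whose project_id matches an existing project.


INNER JOIN keeps only tasks rows whose project_id matches an id in projects. Walk through each task:
  - task 1 (Plan): project_id=2 -> matches Epsilon
  - task 2 (Audit): project_id=NULL, no match -> dropped
  - task 3 (Review): project_id=2 -> matches Epsilon
  - task 4 (Refactor): project_id=1 -> matches Aurora
  - task 5 (Test): project_id=3 -> matches Alpha
  - task 6 (Optimize): project_id=2 -> matches Epsilon
So 1 of 6 rows is dropped.

SQL:
SELECT a.name, b.name AS project
FROM tasks a
INNER JOIN projects b ON a.project_id = b.id

Result:
name     | project
---------+--------
Plan     | Epsilon
Review   | Epsilon
Refactor | Aurora 
Test     | Alpha  
Optimize | Epsilon


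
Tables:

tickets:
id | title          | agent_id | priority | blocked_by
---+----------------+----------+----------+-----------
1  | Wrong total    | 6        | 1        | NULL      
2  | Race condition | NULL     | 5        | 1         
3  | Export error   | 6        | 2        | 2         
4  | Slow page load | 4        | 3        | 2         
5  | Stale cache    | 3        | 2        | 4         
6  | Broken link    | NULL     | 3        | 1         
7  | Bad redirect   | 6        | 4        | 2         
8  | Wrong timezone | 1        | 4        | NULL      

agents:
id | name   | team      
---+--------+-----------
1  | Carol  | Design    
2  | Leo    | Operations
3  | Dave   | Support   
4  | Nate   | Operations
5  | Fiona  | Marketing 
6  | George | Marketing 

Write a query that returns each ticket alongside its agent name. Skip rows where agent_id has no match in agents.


INNER JOIN keeps only tickets rows whose agent_id matches an id in agents. Walk through each ticket:
  - ticket 1 (Wrong total): agent_id=6 -> matches George
  - ticket 2 (Race condition): agent_id=NULL, no match -> dropped
  - ticket 3 (Export error): agent_id=6 -> matches George
  - ticket 4 (Slow page load): agent_id=4 -> matches Nate
  - ticket 5 (Stale cache): agent_id=3 -> matches Dave
  - ticket 6 (Broken link): agent_id=NULL, no match -> dropped
  - ticket 7 (Bad redirect): agent_id=6 -> matches George
  - ticket 8 (Wrong timezone): agent_id=1 -> matches Carol
So 2 of 8 rows are dropped.

SQL:
SELECT a.title, b.name AS agent
FROM tickets a
INNER JOIN agents b ON a.agent_id = b.id

Result:
title          | agent 
---------------+-------
Wrong total    | George
Export error   | George
Slow page load | Nate  
Stale cache    | Dave  
Bad redirect   | George
Wrong timezone | Carol 


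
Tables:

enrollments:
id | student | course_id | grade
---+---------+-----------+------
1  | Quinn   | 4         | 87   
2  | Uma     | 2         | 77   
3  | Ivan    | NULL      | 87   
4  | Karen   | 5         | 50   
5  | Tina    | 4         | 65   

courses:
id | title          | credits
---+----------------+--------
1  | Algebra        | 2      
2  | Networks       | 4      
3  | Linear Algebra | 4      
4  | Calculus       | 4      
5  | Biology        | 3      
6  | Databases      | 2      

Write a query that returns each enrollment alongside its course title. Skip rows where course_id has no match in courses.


INNER JOIN keeps only enrollments rows whose course_id matches an id in courses. Walk through each enrollment:
  - enrollment 1 (Quinn): course_id=4 -> matches Calculus
  - enrollment 2 (Uma): course_id=2 -> matches Networks
  - enrollment 3 (Ivan): course_id=NULL, no match -> dropped
  - enrollment 4 (Karen): course_id=5 -> matches Biology
  - enrollment 5 (Tina): course_id=4 -> matches Calculus
So 1 of 5 rows is dropped.

SQL:
SELECT a.student, b.title AS course
FROM enrollments a
INNER JOIN courses b ON a.course_id = b.id

Result:
student | course  
--------+---------
Quinn   | Calculus
Uma     | Networks
Karen   | Biology 
Tina    | Calculus


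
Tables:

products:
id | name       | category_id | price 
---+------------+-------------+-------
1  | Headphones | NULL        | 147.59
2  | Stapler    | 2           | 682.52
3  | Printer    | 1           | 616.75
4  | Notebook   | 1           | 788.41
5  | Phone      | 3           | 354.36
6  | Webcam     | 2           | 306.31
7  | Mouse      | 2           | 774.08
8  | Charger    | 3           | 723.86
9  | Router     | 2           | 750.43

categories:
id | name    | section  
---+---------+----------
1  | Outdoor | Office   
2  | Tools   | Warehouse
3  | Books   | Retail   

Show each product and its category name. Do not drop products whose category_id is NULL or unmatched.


LEFT JOIN keeps every row from products (the left table); where category_id has no match in categories, the category columns become NULL. Walk through each product:
  - product 1 (Headphones): category_id=NULL, no match -> kept with NULL
  - product 2 (Stapler): category_id=2 -> matches Tools
  - product 3 (Printer): category_id=1 -> matches Outdoor
  - product 4 (Notebook): category_id=1 -> matches Outdoor
  - product 5 (Phone): category_id=3 -> matches Books
  - product 6 (Webcam): category_id=2 -> matches Tools
  - product 7 (Mouse): category_id=2 -> matches Tools
  - product 8 (Charger): category_id=3 -> matches Books
  - product 9 (Router): category_id=2 -> matches Tools
All 9 rows appear; 1 has NULL category.

SQL:
SELECT a.name, b.name AS category
FROM products a
LEFT JOIN categories b ON a.category_id = b.id

Result:
name       | category
-----------+---------
Headphones | NULL    
Stapler    | Tools   
Printer    | Outdoor 
Notebook   | Outdoor 
Phone      | Books   
Webcam     | Tools   
Mouse      | Tools   
Charger    | Books   
Router     | Tools   


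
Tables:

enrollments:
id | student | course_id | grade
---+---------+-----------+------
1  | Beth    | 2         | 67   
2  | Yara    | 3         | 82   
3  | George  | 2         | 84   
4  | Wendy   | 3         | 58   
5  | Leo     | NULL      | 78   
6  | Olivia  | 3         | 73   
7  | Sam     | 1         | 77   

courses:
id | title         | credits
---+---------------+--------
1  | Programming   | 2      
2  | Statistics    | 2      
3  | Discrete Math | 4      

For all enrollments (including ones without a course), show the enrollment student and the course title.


LEFT JOIN keeps every row from enrollments (the left table); where course_id has no match in courses, the course columns become NULL. Walk through each enrollment:
  - enrollment 1 (Beth): course_id=2 -> matches Statistics
  - enrollment 2 (Yara): course_id=3 -> matches Discrete Math
  - enrollment 3 (George): course_id=2 -> matches Statistics
  - enrollment 4 (Wendy): course_id=3 -> matches Discrete Math
  - enrollment 5 (Leo): course_id=NULL, no match -> kept with NULL
  - enrollment 6 (Olivia): course_id=3 -> matches Discrete Math
  - enrollment 7 (Sam): course_id=1 -> matches Programming
All 7 rows appear; 1 has NULL course.

SQL:
SELECT a.student, b.title AS course
FROM enrollments a
LEFT JOIN courses b ON a.course_id = b.id

Result:
student | course       
--------+--------------
Beth    | Statistics   
Yara    | Discrete Math
George  | Statistics   
Wendy   | Discrete Math
Leo     | NULL         
Olivia  | Discrete Math
Sam     | Programming  


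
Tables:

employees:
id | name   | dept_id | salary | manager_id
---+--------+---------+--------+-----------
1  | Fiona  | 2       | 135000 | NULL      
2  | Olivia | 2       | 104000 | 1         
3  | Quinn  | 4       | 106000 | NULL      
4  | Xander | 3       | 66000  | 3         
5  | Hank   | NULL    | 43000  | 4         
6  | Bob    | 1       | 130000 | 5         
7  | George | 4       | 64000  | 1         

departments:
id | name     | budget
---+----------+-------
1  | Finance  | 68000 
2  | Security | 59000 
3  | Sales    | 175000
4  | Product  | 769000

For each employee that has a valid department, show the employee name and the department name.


INNER JOIN keeps only employees rows whose dept_id matches an id in departments. Walk through each employee:
  - employee 1 (Fiona): dept_id=2 -> matches Security
  - employee 2 (Olivia): dept_id=2 -> matches Security
  - employee 3 (Quinn): dept_id=4 -> matches Product
  - employee 4 (Xander): dept_id=3 -> matches Sales
  - employee 5 (Hank): dept_id=NULL, no match -> dropped
  - employee 6 (Bob): dept_id=1 -> matches Finance
  - employee 7 (George): dept_id=4 -> matches Product
So 1 of 7 rows is dropped.

SQL:
SELECT a.name, b.name AS department
FROM employees a
INNER JOIN departments b ON a.dept_id = b.id

Result:
name   | department
-------+-----------
Fiona  | Security  
Olivia | Security  
Quinn  | Product   
Xander | Sales     
Bob    | Finance   
George | Product   


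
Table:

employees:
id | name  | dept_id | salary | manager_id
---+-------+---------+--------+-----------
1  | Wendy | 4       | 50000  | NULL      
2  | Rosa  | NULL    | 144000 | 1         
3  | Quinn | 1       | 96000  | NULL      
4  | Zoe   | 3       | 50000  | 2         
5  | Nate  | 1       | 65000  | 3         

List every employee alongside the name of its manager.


This is a self-join: employees is joined to a second copy of itself, matching each row's manager_id to another row's id. Use LEFT JOIN so rows with manager_id=NULL are kept.
  - employee 1 (Wendy): manager_id=NULL -> NULL
  - employee 2 (Rosa): manager_id=1 -> Wendy
  - employee 3 (Quinn): manager_id=NULL -> NULL
  - employee 4 (Zoe): manager_id=2 -> Rosa
  - employee 5 (Nate): manager_id=3 -> Quinn

SQL:
SELECT a.name AS item, b.name AS manager
FROM employees a
LEFT JOIN employees b ON a.manager_id = b.id

Result:
item  | manager
------+--------
Wendy | NULL   
Rosa  | Wendy  
Quinn | NULL   
Zoe   | Rosa   
Nate  | Quinn  


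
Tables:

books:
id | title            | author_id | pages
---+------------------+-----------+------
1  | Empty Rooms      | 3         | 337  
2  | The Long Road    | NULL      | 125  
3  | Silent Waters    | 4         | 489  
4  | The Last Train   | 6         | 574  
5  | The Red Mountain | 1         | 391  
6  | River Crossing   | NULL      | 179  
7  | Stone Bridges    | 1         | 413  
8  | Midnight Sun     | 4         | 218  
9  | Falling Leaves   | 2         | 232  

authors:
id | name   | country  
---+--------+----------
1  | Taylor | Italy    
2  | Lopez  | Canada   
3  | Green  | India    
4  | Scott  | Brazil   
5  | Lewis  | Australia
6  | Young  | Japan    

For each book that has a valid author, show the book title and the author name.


INNER JOIN keeps only books rows whose author_id matches an id in authors. Walk through each book:
  - book 1 (Empty Rooms): author_id=3 -> matches Green
  - book 2 (The Long Road): author_id=NULL, no match -> dropped
  - book 3 (Silent Waters): author_id=4 -> matches Scott
  - book 4 (The Last Train): author_id=6 -> matches Young
  - book 5 (The Red Mountain): author_id=1 -> matches Taylor
  - book 6 (River Crossing): author_id=NULL, no match -> dropped
  - book 7 (Stone Bridges): author_id=1 -> matches Taylor
  - book 8 (Midnight Sun): author_id=4 -> matches Scott
  - book 9 (Falling Leaves): author_id=2 -> matches Lopez
So 2 of 9 rows are dropped.

SQL:
SELECT a.title, b.name AS author
FROM books a
INNER JOIN authors b ON a.author_id = b.id

Result:
title            | author
-----------------+-------
Empty Rooms      | Green 
Silent Waters    | Scott 
The Last Train   | Young 
The Red Mountain | Taylor
Stone Bridges    | Taylor
Midnight Sun     | Scott 
Falling Leaves   | Lopez 


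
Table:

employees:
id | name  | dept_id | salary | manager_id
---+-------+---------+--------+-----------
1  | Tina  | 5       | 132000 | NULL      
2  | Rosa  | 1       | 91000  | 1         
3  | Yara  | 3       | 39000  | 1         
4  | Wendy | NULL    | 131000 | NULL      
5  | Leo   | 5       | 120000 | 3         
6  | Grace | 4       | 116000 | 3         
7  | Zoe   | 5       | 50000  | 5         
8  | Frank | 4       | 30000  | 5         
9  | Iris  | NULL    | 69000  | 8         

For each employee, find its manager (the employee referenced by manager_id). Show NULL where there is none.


This is a self-join: employees is joined to a second copy of itself, matching each row's manager_id to another row's id. Use LEFT JOIN so rows with manager_id=NULL are kept.
  - employee 1 (Tina): manager_id=NULL -> NULL
  - employee 2 (Rosa): manager_id=1 -> Tina
  - employee 3 (Yara): manager_id=1 -> Tina
  - employee 4 (Wendy): manager_id=NULL -> NULL
  - employee 5 (Leo): manager_id=3 -> Yara
  - employee 6 (Grace): manager_id=3 -> Yara
  - employee 7 (Zoe): manager_id=5 -> Leo
  - employee 8 (Frank): manager_id=5 -> Leo
  - employee 9 (Iris): manager_id=8 -> Frank

SQL:
SELECT a.name AS item, b.name AS manager
FROM employees a
LEFT JOIN employees b ON a.manager_id = b.id

Result:
item  | manager
------+--------
Tina  | NULL   
Rosa  | Tina   
Yara  | Tina   
Wendy | NULL   
Leo   | Yara   
Grace | Yara   
Zoe   | Leo    
Frank | Leo    
Iris  | Frank  


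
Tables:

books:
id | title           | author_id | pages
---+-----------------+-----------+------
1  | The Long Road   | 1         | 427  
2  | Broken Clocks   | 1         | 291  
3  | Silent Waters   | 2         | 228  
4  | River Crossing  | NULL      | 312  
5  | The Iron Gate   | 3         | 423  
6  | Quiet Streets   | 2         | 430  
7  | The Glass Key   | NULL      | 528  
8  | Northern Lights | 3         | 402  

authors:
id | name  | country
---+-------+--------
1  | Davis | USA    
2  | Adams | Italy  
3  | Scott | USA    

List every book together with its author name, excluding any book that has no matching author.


INNER JOIN keeps only books rows whose author_id matches an id in authors. Walk through each book:
  - book 1 (The Long Road): author_id=1 -> matches Davis
  - book 2 (Broken Clocks): author_id=1 -> matches Davis
  - book 3 (Silent Waters): author_id=2 -> matches Adams
  - book 4 (River Crossing): author_id=NULL, no match -> dropped
  - book 5 (The Iron Gate): author_id=3 -> matches Scott
  - book 6 (Quiet Streets): author_id=2 -> matches Adams
  - book 7 (The Glass Key): author_id=NULL, no match -> dropped
  - book 8 (Northern Lights): author_id=3 -> matches Scott
So 2 of 8 rows are dropped.

SQL:
SELECT a.title, b.name AS author
FROM books a
INNER JOIN authors b ON a.author_id = b.id

Result:
title           | author
----------------+-------
The Long Road   | Davis 
Broken Clocks   | Davis 
Silent Waters   | Adams 
The Iron Gate   | Scott 
Quiet Streets   | Adams 
Northern Lights | Scott 


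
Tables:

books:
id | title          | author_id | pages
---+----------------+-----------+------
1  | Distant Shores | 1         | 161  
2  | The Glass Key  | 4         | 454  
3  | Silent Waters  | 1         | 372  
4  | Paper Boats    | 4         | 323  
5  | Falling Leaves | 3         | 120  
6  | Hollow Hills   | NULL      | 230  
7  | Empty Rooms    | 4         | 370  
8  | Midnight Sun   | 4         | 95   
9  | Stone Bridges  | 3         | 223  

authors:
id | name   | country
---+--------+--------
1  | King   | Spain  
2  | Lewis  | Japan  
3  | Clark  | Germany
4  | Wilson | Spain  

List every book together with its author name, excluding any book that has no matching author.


INNER JOIN keeps only books rows whose author_id matches an id in authors. Walk through each book:
  - book 1 (Distant Shores): author_id=1 -> matches King
  - book 2 (The Glass Key): author_id=4 -> matches Wilson
  - book 3 (Silent Waters): author_id=1 -> matches King
  - book 4 (Paper Boats): author_id=4 -> matches Wilson
  - book 5 (Falling Leaves): author_id=3 -> matches Clark
  - book 6 (Hollow Hills): author_id=NULL, no match -> dropped
  - book 7 (Empty Rooms): author_id=4 -> matches Wilson
  - book 8 (Midnight Sun): author_id=4 -> matches Wilson
  - book 9 (Stone Bridges): author_id=3 -> matches Clark
So 1 of 9 rows is dropped.

SQL:
SELECT a.title, b.name AS author
FROM books a
INNER JOIN authors b ON a.author_id = b.id

Result:
title          | author
---------------+-------
Distant Shores | King  
The Glass Key  | Wilson
Silent Waters  | King  
Paper Boats    | Wilson
Falling Leaves | Clark 
Empty Rooms    | Wilson
Midnight Sun   | Wilson
Stone Bridges  | Clark 


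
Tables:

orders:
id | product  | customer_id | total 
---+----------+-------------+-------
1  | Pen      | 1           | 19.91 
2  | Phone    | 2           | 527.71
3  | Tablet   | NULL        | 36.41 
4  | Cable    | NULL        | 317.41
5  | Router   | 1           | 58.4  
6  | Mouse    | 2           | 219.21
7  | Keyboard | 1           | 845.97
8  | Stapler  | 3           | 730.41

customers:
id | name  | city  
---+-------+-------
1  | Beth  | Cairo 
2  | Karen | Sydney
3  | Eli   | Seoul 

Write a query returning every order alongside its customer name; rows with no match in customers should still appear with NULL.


LEFT JOIN keeps every row from orders (the left table); where customer_id has no match in customers, the customer columns become NULL. Walk through each order:
  - order 1 (Pen): customer_id=1 -> matches Beth
  - order 2 (Phone): customer_id=2 -> matches Karen
  - order 3 (Tablet): customer_id=NULL, no match -> kept with NULL
  - order 4 (Cable): customer_id=NULL, no match -> kept with NULL
  - order 5 (Router): customer_id=1 -> matches Beth
  - order 6 (Mouse): customer_id=2 -> matches Karen
  - order 7 (Keyboard): customer_id=1 -> matches Beth
  - order 8 (Stapler): customer_id=3 -> matches Eli
All 8 rows appear; 2 have NULL customer.

SQL:
SELECT a.product, b.name AS customer
FROM orders a
LEFT JOIN customers b ON a.customer_id = b.id

Result:
product  | customer
---------+---------
Pen      | Beth    
Phone    | Karen   
Tablet   | NULL    
Cable    | NULL    
Router   | Beth    
Mouse    | Karen   
Keyboard | Beth    
Stapler  | Eli     


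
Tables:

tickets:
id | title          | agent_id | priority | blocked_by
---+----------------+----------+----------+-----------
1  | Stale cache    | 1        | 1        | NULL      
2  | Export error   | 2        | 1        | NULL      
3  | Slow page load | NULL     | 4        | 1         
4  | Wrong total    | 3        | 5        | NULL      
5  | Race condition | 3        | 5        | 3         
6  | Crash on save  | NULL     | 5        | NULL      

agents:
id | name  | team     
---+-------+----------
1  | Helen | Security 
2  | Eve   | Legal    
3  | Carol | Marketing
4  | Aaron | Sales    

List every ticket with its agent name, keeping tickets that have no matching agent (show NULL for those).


LEFT JOIN keeps every row from tickets (the left table); where agent_id has no match in agents, the agent columns become NULL. Walk through each ticket:
  - ticket 1 (Stale cache): agent_id=1 -> matches Helen
  - ticket 2 (Export error): agent_id=2 -> matches Eve
  - ticket 3 (Slow page load): agent_id=NULL, no match -> kept with NULL
  - ticket 4 (Wrong total): agent_id=3 -> matches Carol
  - ticket 5 (Race condition): agent_id=3 -> matches Carol
  - ticket 6 (Crash on save): agent_id=NULL, no match -> kept with NULL
All 6 rows appear; 2 have NULL agent.

SQL:
SELECT a.title, b.name AS agent
FROM tickets a
LEFT JOIN agents b ON a.agent_id = b.id

Result:
title          | agent
---------------+------
Stale cache    | Helen
Export error   | Eve  
Slow page load | NULL 
Wrong total    | Carol
Race condition | Carol
Crash on save  | NULL 


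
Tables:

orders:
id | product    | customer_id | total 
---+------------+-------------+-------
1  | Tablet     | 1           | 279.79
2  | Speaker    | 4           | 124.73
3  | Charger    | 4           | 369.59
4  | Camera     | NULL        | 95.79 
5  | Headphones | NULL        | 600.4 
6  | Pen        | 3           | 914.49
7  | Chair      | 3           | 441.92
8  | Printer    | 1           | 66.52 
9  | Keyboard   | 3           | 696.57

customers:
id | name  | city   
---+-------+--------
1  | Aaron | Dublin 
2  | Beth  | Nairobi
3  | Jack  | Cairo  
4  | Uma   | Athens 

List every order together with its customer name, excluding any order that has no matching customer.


INNER JOIN keeps only orders rows whose customer_id matches an id in customers. Walk through each order:
  - order 1 (Tablet): customer_id=1 -> matches Aaron
  - order 2 (Speaker): customer_id=4 -> matches Uma
  - order 3 (Charger): customer_id=4 -> matches Uma
  - order 4 (Camera): customer_id=NULL, no match -> dropped
  - order 5 (Headphones): customer_id=NULL, no match -> dropped
  - order 6 (Pen): customer_id=3 -> matches Jack
  - order 7 (Chair): customer_id=3 -> matches Jack
  - order 8 (Printer): customer_id=1 -> matches Aaron
  - order 9 (Keyboard): customer_id=3 -> matches Jack
So 2 of 9 rows are dropped.

SQL:
SELECT a.product, b.name AS customer
FROM orders a
INNER JOIN customers b ON a.customer_id = b.id

Result:
product  | customer
---------+---------
Tablet   | Aaron   
Speaker  | Uma     
Charger  | Uma     
Pen      | Jack    
Chair    | Jack    
Printer  | Aaron   
Keyboard | Jack    


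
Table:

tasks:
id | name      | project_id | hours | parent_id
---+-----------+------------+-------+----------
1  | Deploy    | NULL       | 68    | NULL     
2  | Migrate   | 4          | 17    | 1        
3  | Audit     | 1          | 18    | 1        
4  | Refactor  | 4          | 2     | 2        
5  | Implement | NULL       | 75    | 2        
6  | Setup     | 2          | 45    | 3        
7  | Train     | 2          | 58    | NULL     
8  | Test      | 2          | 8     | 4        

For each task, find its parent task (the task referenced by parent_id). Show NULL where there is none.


This is a self-join: tasks is joined to a second copy of itself, matching each row's parent_id to another row's id. Use LEFT JOIN so rows with parent_id=NULL are kept.
  - task 1 (Deploy): parent_id=NULL -> NULL
  - task 2 (Migrate): parent_id=1 -> Deploy
  - task 3 (Audit): parent_id=1 -> Deploy
  - task 4 (Refactor): parent_id=2 -> Migrate
  - task 5 (Implement): parent_id=2 -> Migrate
  - task 6 (Setup): parent_id=3 -> Audit
  - task 7 (Train): parent_id=NULL -> NULL
  - task 8 (Test): parent_id=4 -> Refactor

SQL:
SELECT a.name AS item, b.name AS parent
FROM tasks a
LEFT JOIN tasks b ON a.parent_id = b.id

Result:
item      | parent  
----------+---------
Deploy    | NULL    
Migrate   | Deploy  
Audit     | Deploy  
Refactor  | Migrate 
Implement | Migrate 
Setup     | Audit   
Train     | NULL    
Test      | Refactor


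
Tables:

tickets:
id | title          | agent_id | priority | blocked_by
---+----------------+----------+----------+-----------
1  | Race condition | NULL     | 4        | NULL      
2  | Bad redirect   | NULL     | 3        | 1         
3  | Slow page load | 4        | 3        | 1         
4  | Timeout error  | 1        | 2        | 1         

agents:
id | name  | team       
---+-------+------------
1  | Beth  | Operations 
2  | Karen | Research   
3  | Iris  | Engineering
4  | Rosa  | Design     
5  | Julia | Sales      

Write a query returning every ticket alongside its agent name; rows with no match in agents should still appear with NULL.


LEFT JOIN keeps every row from tickets (the left table); where agent_id has no match in agents, the agent columns become NULL. Walk through each ticket:
  - ticket 1 (Race condition): agent_id=NULL, no match -> kept with NULL
  - ticket 2 (Bad redirect): agent_id=NULL, no match -> kept with NULL
  - ticket 3 (Slow page load): agent_id=4 -> matches Rosa
  - ticket 4 (Timeout error): agent_id=1 -> matches Beth
All 4 rows appear; 2 have NULL agent.

SQL:
SELECT a.title, b.name AS agent
FROM tickets a
LEFT JOIN agents b ON a.agent_id = b.id

Result:
title          | agent
---------------+------
Race condition | NULL 
Bad redirect   | NULL 
Slow page load | Rosa 
Timeout error  | Beth 


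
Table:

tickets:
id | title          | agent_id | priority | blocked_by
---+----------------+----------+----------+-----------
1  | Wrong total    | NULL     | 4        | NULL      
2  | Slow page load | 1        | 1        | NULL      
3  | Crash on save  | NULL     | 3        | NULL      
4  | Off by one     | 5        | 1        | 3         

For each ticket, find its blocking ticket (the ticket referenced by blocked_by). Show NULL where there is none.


This is a self-join: tickets is joined to a second copy of itself, matching each row's blocked_by to another row's id. Use LEFT JOIN so rows with blocked_by=NULL are kept.
  - ticket 1 (Wrong total): blocked_by=NULL -> NULL
  - ticket 2 (Slow page load): blocked_by=NULL -> NULL
  - ticket 3 (Crash on save): blocked_by=NULL -> NULL
  - ticket 4 (Off by one): blocked_by=3 -> Crash on save

SQL:
SELECT a.title AS item, b.title AS blocked_by
FROM tickets a
LEFT JOIN tickets b ON a.blocked_by = b.id

Result:
item           | blocked_by   
---------------+--------------
Wrong total    | NULL         
Slow page load | NULL         
Crash on save  | NULL         
Off by one     | Crash on save


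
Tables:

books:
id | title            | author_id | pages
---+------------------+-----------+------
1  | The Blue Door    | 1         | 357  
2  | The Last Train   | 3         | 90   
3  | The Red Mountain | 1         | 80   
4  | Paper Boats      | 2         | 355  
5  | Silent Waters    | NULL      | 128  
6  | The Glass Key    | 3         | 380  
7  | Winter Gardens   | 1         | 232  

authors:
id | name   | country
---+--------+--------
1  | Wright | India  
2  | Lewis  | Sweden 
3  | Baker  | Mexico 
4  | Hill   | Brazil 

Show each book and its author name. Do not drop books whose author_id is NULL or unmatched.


LEFT JOIN keeps every row from books (the left table); where author_id has no match in authors, the author columns become NULL. Walk through each book:
  - book 1 (The Blue Door): author_id=1 -> matches Wright
  - book 2 (The Last Train): author_id=3 -> matches Baker
  - book 3 (The Red Mountain): author_id=1 -> matches Wright
  - book 4 (Paper Boats): author_id=2 -> matches Lewis
  - book 5 (Silent Waters): author_id=NULL, no match -> kept with NULL
  - book 6 (The Glass Key): author_id=3 -> matches Baker
  - book 7 (Winter Gardens): author_id=1 -> matches Wright
All 7 rows appear; 1 has NULL author.

SQL:
SELECT a.title, b.name AS author
FROM books a
LEFT JOIN authors b ON a.author_id = b.id

Result:
title            | author
-----------------+-------
The Blue Door    | Wright
The Last Train   | Baker 
The Red Mountain | Wright
Paper Boats      | Lewis 
Silent Waters    | NULL  
The Glass Key    | Baker 
Winter Gardens   | Wright
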